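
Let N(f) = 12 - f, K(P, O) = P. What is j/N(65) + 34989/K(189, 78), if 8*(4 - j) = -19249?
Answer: 3730409/26712 ≈ 139.65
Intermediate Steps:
j = 19281/8 (j = 4 - 1/8*(-19249) = 4 + 19249/8 = 19281/8 ≈ 2410.1)
j/N(65) + 34989/K(189, 78) = 19281/(8*(12 - 1*65)) + 34989/189 = 19281/(8*(12 - 65)) + 34989*(1/189) = (19281/8)/(-53) + 11663/63 = (19281/8)*(-1/53) + 11663/63 = -19281/424 + 11663/63 = 3730409/26712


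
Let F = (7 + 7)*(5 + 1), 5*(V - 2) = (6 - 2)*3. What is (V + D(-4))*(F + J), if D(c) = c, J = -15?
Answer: 138/5 ≈ 27.600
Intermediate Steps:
V = 22/5 (V = 2 + ((6 - 2)*3)/5 = 2 + (4*3)/5 = 2 + (1/5)*12 = 2 + 12/5 = 22/5 ≈ 4.4000)
F = 84 (F = 14*6 = 84)
(V + D(-4))*(F + J) = (22/5 - 4)*(84 - 15) = (2/5)*69 = 138/5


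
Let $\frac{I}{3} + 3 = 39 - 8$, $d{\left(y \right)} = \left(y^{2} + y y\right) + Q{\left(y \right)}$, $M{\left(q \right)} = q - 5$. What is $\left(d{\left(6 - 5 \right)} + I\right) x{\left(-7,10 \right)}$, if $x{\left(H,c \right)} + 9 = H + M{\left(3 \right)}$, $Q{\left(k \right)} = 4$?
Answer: $-1620$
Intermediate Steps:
$M{\left(q \right)} = -5 + q$ ($M{\left(q \right)} = q - 5 = -5 + q$)
$x{\left(H,c \right)} = -11 + H$ ($x{\left(H,c \right)} = -9 + \left(H + \left(-5 + 3\right)\right) = -9 + \left(H - 2\right) = -9 + \left(-2 + H\right) = -11 + H$)
$d{\left(y \right)} = 4 + 2 y^{2}$ ($d{\left(y \right)} = \left(y^{2} + y y\right) + 4 = \left(y^{2} + y^{2}\right) + 4 = 2 y^{2} + 4 = 4 + 2 y^{2}$)
$I = 84$ ($I = -9 + 3 \left(39 - 8\right) = -9 + 3 \cdot 31 = -9 + 93 = 84$)
$\left(d{\left(6 - 5 \right)} + I\right) x{\left(-7,10 \right)} = \left(\left(4 + 2 \left(6 - 5\right)^{2}\right) + 84\right) \left(-11 - 7\right) = \left(\left(4 + 2 \left(6 - 5\right)^{2}\right) + 84\right) \left(-18\right) = \left(\left(4 + 2 \cdot 1^{2}\right) + 84\right) \left(-18\right) = \left(\left(4 + 2 \cdot 1\right) + 84\right) \left(-18\right) = \left(\left(4 + 2\right) + 84\right) \left(-18\right) = \left(6 + 84\right) \left(-18\right) = 90 \left(-18\right) = -1620$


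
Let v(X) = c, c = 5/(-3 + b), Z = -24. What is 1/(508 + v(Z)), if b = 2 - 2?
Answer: 3/1519 ≈ 0.0019750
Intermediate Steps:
b = 0
c = -5/3 (c = 5/(-3 + 0) = 5/(-3) = 5*(-⅓) = -5/3 ≈ -1.6667)
v(X) = -5/3
1/(508 + v(Z)) = 1/(508 - 5/3) = 1/(1519/3) = 3/1519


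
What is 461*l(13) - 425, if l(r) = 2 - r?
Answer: -5496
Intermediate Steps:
461*l(13) - 425 = 461*(2 - 1*13) - 425 = 461*(2 - 13) - 425 = 461*(-11) - 425 = -5071 - 425 = -5496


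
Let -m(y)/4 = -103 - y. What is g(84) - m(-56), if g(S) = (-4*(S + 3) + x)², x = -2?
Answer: 122312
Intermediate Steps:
m(y) = 412 + 4*y (m(y) = -4*(-103 - y) = 412 + 4*y)
g(S) = (-14 - 4*S)² (g(S) = (-4*(S + 3) - 2)² = (-4*(3 + S) - 2)² = ((-12 - 4*S) - 2)² = (-14 - 4*S)²)
g(84) - m(-56) = 4*(7 + 2*84)² - (412 + 4*(-56)) = 4*(7 + 168)² - (412 - 224) = 4*175² - 1*188 = 4*30625 - 188 = 122500 - 188 = 122312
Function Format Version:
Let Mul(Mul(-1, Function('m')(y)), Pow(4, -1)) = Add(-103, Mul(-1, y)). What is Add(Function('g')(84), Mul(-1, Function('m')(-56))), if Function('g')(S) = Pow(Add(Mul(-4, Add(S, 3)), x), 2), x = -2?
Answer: 122312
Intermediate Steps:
Function('m')(y) = Add(412, Mul(4, y)) (Function('m')(y) = Mul(-4, Add(-103, Mul(-1, y))) = Add(412, Mul(4, y)))
Function('g')(S) = Pow(Add(-14, Mul(-4, S)), 2) (Function('g')(S) = Pow(Add(Mul(-4, Add(S, 3)), -2), 2) = Pow(Add(Mul(-4, Add(3, S)), -2), 2) = Pow(Add(Add(-12, Mul(-4, S)), -2), 2) = Pow(Add(-14, Mul(-4, S)), 2))
Add(Function('g')(84), Mul(-1, Function('m')(-56))) = Add(Mul(4, Pow(Add(7, Mul(2, 84)), 2)), Mul(-1, Add(412, Mul(4, -56)))) = Add(Mul(4, Pow(Add(7, 168), 2)), Mul(-1, Add(412, -224))) = Add(Mul(4, Pow(175, 2)), Mul(-1, 188)) = Add(Mul(4, 30625), -188) = Add(122500, -188) = 122312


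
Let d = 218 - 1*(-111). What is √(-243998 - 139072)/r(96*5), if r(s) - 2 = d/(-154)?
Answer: -2486*I*√30/3 ≈ -4538.8*I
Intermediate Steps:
d = 329 (d = 218 + 111 = 329)
r(s) = -3/22 (r(s) = 2 + 329/(-154) = 2 + 329*(-1/154) = 2 - 47/22 = -3/22)
√(-243998 - 139072)/r(96*5) = √(-243998 - 139072)/(-3/22) = √(-383070)*(-22/3) = (113*I*√30)*(-22/3) = -2486*I*√30/3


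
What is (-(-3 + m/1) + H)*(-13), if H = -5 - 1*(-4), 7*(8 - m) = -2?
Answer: 572/7 ≈ 81.714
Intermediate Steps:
m = 58/7 (m = 8 - ⅐*(-2) = 8 + 2/7 = 58/7 ≈ 8.2857)
H = -1 (H = -5 + 4 = -1)
(-(-3 + m/1) + H)*(-13) = (-(-3 + (58/7)/1) - 1)*(-13) = (-(-3 + (58/7)*1) - 1)*(-13) = (-(-3 + 58/7) - 1)*(-13) = (-1*37/7 - 1)*(-13) = (-37/7 - 1)*(-13) = -44/7*(-13) = 572/7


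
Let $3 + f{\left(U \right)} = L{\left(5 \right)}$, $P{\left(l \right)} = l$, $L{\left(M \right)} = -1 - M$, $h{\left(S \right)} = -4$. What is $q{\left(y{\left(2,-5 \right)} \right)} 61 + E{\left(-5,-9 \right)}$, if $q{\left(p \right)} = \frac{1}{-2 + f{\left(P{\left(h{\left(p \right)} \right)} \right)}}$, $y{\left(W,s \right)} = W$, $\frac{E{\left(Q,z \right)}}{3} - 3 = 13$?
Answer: $\frac{467}{11} \approx 42.455$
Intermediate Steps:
$E{\left(Q,z \right)} = 48$ ($E{\left(Q,z \right)} = 9 + 3 \cdot 13 = 9 + 39 = 48$)
$f{\left(U \right)} = -9$ ($f{\left(U \right)} = -3 - 6 = -9$)
$q{\left(p \right)} = - \frac{1}{11}$ ($q{\left(p \right)} = \frac{1}{-2 - 9} = \frac{1}{-11} = - \frac{1}{11}$)
$q{\left(y{\left(2,-5 \right)} \right)} 61 + E{\left(-5,-9 \right)} = \left(- \frac{1}{11}\right) 61 + 48 = - \frac{61}{11} + 48 = \frac{467}{11}$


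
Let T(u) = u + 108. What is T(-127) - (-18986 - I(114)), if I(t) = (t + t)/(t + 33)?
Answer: 929459/49 ≈ 18969.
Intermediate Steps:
I(t) = 2*t/(33 + t) (I(t) = (2*t)/(33 + t) = 2*t/(33 + t))
T(u) = 108 + u
T(-127) - (-18986 - I(114)) = (108 - 127) - (-18986 - 2*114/(33 + 114)) = -19 - (-18986 - 2*114/147) = -19 - (-18986 - 1*76/49) = -19 - (-18986 - 76/49) = -19 - 1*(-930390/49) = -19 + 930390/49 = 929459/49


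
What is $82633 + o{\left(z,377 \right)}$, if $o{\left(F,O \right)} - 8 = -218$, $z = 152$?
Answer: $82423$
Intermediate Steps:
$o{\left(F,O \right)} = -210$ ($o{\left(F,O \right)} = 8 - 218 = -210$)
$82633 + o{\left(z,377 \right)} = 82633 - 210 = 82423$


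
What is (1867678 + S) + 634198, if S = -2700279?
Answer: -198403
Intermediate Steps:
(1867678 + S) + 634198 = (1867678 - 2700279) + 634198 = -832601 + 634198 = -198403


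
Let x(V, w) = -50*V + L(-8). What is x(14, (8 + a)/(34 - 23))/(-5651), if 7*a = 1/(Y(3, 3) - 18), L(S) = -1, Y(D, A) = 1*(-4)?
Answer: 701/5651 ≈ 0.12405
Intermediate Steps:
Y(D, A) = -4
a = -1/154 (a = 1/(7*(-4 - 18)) = (1/7)/(-22) = (1/7)*(-1/22) = -1/154 ≈ -0.0064935)
x(V, w) = -1 - 50*V (x(V, w) = -50*V - 1 = -1 - 50*V)
x(14, (8 + a)/(34 - 23))/(-5651) = (-1 - 50*14)/(-5651) = (-1 - 700)*(-1/5651) = -701*(-1/5651) = 701/5651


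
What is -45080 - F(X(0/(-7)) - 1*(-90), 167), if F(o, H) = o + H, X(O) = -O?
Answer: -45337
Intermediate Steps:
F(o, H) = H + o
-45080 - F(X(0/(-7)) - 1*(-90), 167) = -45080 - (167 + (-0/(-7) - 1*(-90))) = -45080 - (167 + (-0*(-1)/7 + 90)) = -45080 - (167 + (-1*0 + 90)) = -45080 - (167 + (0 + 90)) = -45080 - (167 + 90) = -45080 - 1*257 = -45080 - 257 = -45337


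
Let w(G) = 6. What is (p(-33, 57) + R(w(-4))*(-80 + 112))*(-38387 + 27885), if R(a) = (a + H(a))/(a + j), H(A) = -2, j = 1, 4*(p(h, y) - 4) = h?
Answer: -2063643/14 ≈ -1.4740e+5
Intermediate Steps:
p(h, y) = 4 + h/4
R(a) = (-2 + a)/(1 + a) (R(a) = (a - 2)/(a + 1) = (-2 + a)/(1 + a))
(p(-33, 57) + R(w(-4))*(-80 + 112))*(-38387 + 27885) = ((4 + (¼)*(-33)) + ((-2 + 6)/(1 + 6))*(-80 + 112))*(-38387 + 27885) = ((4 - 33/4) + (4/7)*32)*(-10502) = (-17/4 + ((⅐)*4)*32)*(-10502) = (-17/4 + (4/7)*32)*(-10502) = (-17/4 + 128/7)*(-10502) = (393/28)*(-10502) = -2063643/14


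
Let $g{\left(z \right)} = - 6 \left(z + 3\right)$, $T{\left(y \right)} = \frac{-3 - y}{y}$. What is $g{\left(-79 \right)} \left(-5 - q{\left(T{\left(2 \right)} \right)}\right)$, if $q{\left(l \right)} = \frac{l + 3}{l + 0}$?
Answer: $- \frac{10944}{5} \approx -2188.8$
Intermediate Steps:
$T{\left(y \right)} = \frac{-3 - y}{y}$
$q{\left(l \right)} = \frac{3 + l}{l}$
$g{\left(z \right)} = -18 - 6 z$ ($g{\left(z \right)} = - 6 \left(3 + z\right) = -18 - 6 z$)
$g{\left(-79 \right)} \left(-5 - q{\left(T{\left(2 \right)} \right)}\right) = \left(-18 - -474\right) \left(-5 - \frac{3 + \frac{-3 - 2}{2}}{\frac{1}{2} \left(-3 - 2\right)}\right) = \left(-18 + 474\right) \left(-5 - \frac{3 + \frac{-3 - 2}{2}}{\frac{1}{2} \left(-3 - 2\right)}\right) = 456 \left(-5 - \frac{3 + \frac{1}{2} \left(-5\right)}{\frac{1}{2} \left(-5\right)}\right) = 456 \left(-5 - \frac{3 - \frac{5}{2}}{- \frac{5}{2}}\right) = 456 \left(-5 - \left(- \frac{2}{5}\right) \frac{1}{2}\right) = 456 \left(-5 - - \frac{1}{5}\right) = 456 \left(-5 + \frac{1}{5}\right) = 456 \left(- \frac{24}{5}\right) = - \frac{10944}{5}$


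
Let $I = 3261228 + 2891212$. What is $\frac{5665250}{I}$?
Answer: $\frac{13175}{14308} \approx 0.92081$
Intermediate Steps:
$I = 6152440$
$\frac{5665250}{I} = \frac{5665250}{6152440} = 5665250 \cdot \frac{1}{6152440} = \frac{13175}{14308}$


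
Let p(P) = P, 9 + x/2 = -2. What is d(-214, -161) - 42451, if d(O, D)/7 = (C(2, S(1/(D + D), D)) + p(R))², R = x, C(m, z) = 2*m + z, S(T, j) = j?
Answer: 181836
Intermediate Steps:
C(m, z) = z + 2*m
x = -22 (x = -18 + 2*(-2) = -18 - 4 = -22)
R = -22
d(O, D) = 7*(-18 + D)² (d(O, D) = 7*((D + 2*2) - 22)² = 7*((D + 4) - 22)² = 7*((4 + D) - 22)² = 7*(-18 + D)²)
d(-214, -161) - 42451 = 7*(-18 - 161)² - 42451 = 7*(-179)² - 42451 = 7*32041 - 42451 = 224287 - 42451 = 181836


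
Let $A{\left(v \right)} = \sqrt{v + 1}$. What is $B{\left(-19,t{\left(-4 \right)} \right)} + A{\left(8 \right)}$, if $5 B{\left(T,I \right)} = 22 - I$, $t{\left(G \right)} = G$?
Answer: $\frac{41}{5} \approx 8.2$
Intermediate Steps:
$A{\left(v \right)} = \sqrt{1 + v}$
$B{\left(T,I \right)} = \frac{22}{5} - \frac{I}{5}$ ($B{\left(T,I \right)} = \frac{22 - I}{5} = \frac{22}{5} - \frac{I}{5}$)
$B{\left(-19,t{\left(-4 \right)} \right)} + A{\left(8 \right)} = \left(\frac{22}{5} - - \frac{4}{5}\right) + \sqrt{1 + 8} = \left(\frac{22}{5} + \frac{4}{5}\right) + \sqrt{9} = \frac{26}{5} + 3 = \frac{41}{5}$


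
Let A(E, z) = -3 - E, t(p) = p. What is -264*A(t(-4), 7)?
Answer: -264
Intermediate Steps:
-264*A(t(-4), 7) = -264*(-3 - 1*(-4)) = -264*(-3 + 4) = -264*1 = -264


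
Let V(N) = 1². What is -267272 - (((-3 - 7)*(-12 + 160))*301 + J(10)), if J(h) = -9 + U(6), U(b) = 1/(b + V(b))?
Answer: 1247518/7 ≈ 1.7822e+5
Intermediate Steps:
V(N) = 1
U(b) = 1/(1 + b) (U(b) = 1/(b + 1) = 1/(1 + b))
J(h) = -62/7 (J(h) = -9 + 1/(1 + 6) = -9 + 1/7 = -9 + ⅐ = -62/7)
-267272 - (((-3 - 7)*(-12 + 160))*301 + J(10)) = -267272 - (((-3 - 7)*(-12 + 160))*301 - 62/7) = -267272 - (-10*148*301 - 62/7) = -267272 - (-1480*301 - 62/7) = -267272 - (-445480 - 62/7) = -267272 - 1*(-3118422/7) = -267272 + 3118422/7 = 1247518/7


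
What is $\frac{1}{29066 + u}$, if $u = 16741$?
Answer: $\frac{1}{45807} \approx 2.1831 \cdot 10^{-5}$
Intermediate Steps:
$\frac{1}{29066 + u} = \frac{1}{29066 + 16741} = \frac{1}{45807}$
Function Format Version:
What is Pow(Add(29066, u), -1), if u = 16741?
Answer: Rational(1, 45807) ≈ 2.1831e-5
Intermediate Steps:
Pow(Add(29066, u), -1) = Pow(Add(29066, 16741), -1) = Pow(45807, -1) = Rational(1, 45807)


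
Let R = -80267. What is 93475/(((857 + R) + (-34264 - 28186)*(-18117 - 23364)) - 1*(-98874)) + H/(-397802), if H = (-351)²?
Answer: -79778995242691/257627307301257 ≈ -0.30967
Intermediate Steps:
H = 123201
93475/(((857 + R) + (-34264 - 28186)*(-18117 - 23364)) - 1*(-98874)) + H/(-397802) = 93475/(((857 - 80267) + (-34264 - 28186)*(-18117 - 23364)) - 1*(-98874)) + 123201/(-397802) = 93475/((-79410 - 62450*(-41481)) + 98874) + 123201*(-1/397802) = 93475/((-79410 + 2590488450) + 98874) - 123201/397802 = 93475/(2590409040 + 98874) - 123201/397802 = 93475/2590507914 - 123201/397802 = -79778995242691/257627307301257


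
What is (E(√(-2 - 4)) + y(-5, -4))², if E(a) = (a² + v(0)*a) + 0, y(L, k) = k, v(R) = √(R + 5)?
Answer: 70 - 20*I*√30 ≈ 70.0 - 109.54*I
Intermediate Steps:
v(R) = √(5 + R)
E(a) = a² + a*√5 (E(a) = (a² + √(5 + 0)*a) + 0 = (a² + √5*a) + 0 = (a² + a*√5) + 0 = a² + a*√5)
(E(√(-2 - 4)) + y(-5, -4))² = (√(-2 - 4)*(√(-2 - 4) + √5) - 4)² = (√(-6)*(√(-6) + √5) - 4)² = ((I*√6)*(I*√6 + √5) - 4)² = ((I*√6)*(√5 + I*√6) - 4)² = (I*√6*(√5 + I*√6) - 4)² = (-4 + I*√6*(√5 + I*√6))²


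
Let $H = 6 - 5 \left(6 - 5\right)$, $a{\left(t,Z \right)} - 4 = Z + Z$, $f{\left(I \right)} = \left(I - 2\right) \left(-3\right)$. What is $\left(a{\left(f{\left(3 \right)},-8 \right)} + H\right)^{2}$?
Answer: $121$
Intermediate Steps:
$f{\left(I \right)} = 6 - 3 I$ ($f{\left(I \right)} = \left(-2 + I\right) \left(-3\right) = 6 - 3 I$)
$a{\left(t,Z \right)} = 4 + 2 Z$ ($a{\left(t,Z \right)} = 4 + \left(Z + Z\right) = 4 + 2 Z$)
$H = 1$ ($H = 6 - 5 \cdot 1 = 6 - 5 = 1$)
$\left(a{\left(f{\left(3 \right)},-8 \right)} + H\right)^{2} = \left(\left(4 + 2 \left(-8\right)\right) + 1\right)^{2} = \left(\left(4 - 16\right) + 1\right)^{2} = \left(-12 + 1\right)^{2} = \left(-11\right)^{2} = 121$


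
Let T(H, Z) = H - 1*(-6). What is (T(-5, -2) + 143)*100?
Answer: 14400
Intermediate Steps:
T(H, Z) = 6 + H (T(H, Z) = H + 6 = 6 + H)
(T(-5, -2) + 143)*100 = ((6 - 5) + 143)*100 = (1 + 143)*100 = 144*100 = 14400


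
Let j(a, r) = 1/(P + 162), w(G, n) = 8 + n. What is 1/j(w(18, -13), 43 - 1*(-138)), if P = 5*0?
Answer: 162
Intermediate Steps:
P = 0
j(a, r) = 1/162 (j(a, r) = 1/(0 + 162) = 1/162)
1/j(w(18, -13), 43 - 1*(-138)) = 1/(1/162) = 162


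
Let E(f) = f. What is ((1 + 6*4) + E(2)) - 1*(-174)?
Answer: 201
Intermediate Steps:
((1 + 6*4) + E(2)) - 1*(-174) = ((1 + 6*4) + 2) - 1*(-174) = ((1 + 24) + 2) + 174 = (25 + 2) + 174 = 27 + 174 = 201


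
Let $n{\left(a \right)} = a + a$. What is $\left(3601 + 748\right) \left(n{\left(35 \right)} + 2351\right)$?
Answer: $10528929$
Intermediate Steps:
$n{\left(a \right)} = 2 a$
$\left(3601 + 748\right) \left(n{\left(35 \right)} + 2351\right) = \left(3601 + 748\right) \left(2 \cdot 35 + 2351\right) = 4349 \left(70 + 2351\right) = 4349 \cdot 2421 = 10528929$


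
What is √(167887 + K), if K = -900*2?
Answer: √166087 ≈ 407.54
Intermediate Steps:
K = -1800
√(167887 + K) = √(167887 - 1800) = √166087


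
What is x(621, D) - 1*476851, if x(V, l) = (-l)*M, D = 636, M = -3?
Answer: -474943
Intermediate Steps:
x(V, l) = 3*l (x(V, l) = -l*(-3) = 3*l)
x(621, D) - 1*476851 = 3*636 - 1*476851 = 1908 - 476851 = -474943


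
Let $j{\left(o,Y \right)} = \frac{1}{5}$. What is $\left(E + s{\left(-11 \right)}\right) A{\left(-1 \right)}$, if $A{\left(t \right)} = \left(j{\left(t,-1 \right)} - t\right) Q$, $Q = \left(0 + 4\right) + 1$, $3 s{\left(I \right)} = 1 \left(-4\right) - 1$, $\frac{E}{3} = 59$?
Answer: $1052$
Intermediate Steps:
$E = 177$ ($E = 3 \cdot 59 = 177$)
$s{\left(I \right)} = - \frac{5}{3}$ ($s{\left(I \right)} = \frac{1 \left(-4\right) - 1}{3} = \frac{-4 - 1}{3} = \frac{1}{3} \left(-5\right) = - \frac{5}{3}$)
$j{\left(o,Y \right)} = \frac{1}{5}$
$Q = 5$ ($Q = 4 + 1 = 5$)
$A{\left(t \right)} = 1 - 5 t$ ($A{\left(t \right)} = \left(\frac{1}{5} - t\right) 5 = 1 - 5 t$)
$\left(E + s{\left(-11 \right)}\right) A{\left(-1 \right)} = \left(177 - \frac{5}{3}\right) \left(1 - -5\right) = \frac{526 \left(1 + 5\right)}{3} = \frac{526}{3} \cdot 6 = 1052$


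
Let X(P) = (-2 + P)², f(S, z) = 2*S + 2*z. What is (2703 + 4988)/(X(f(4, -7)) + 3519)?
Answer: 7691/3583 ≈ 2.1465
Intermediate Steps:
(2703 + 4988)/(X(f(4, -7)) + 3519) = (2703 + 4988)/((-2 + (2*4 + 2*(-7)))² + 3519) = 7691/((-2 + (8 - 14))² + 3519) = 7691/((-2 - 6)² + 3519) = 7691/((-8)² + 3519) = 7691/(64 + 3519) = 7691/3583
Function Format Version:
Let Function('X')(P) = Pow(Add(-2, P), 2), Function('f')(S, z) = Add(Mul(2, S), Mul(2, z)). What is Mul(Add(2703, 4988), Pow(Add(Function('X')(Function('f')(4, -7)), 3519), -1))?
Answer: Rational(7691, 3583) ≈ 2.1465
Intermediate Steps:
Mul(Add(2703, 4988), Pow(Add(Function('X')(Function('f')(4, -7)), 3519), -1)) = Mul(Add(2703, 4988), Pow(Add(Pow(Add(-2, Add(Mul(2, 4), Mul(2, -7))), 2), 3519), -1)) = Mul(7691, Pow(Add(Pow(Add(-2, Add(8, -14)), 2), 3519), -1)) = Mul(7691, Pow(Add(Pow(Add(-2, -6), 2), 3519), -1)) = Mul(7691, Pow(Add(Pow(-8, 2), 3519), -1)) = Mul(7691, Pow(Add(64, 3519), -1)) = Mul(7691, Pow(3583, -1)) = Mul(7691, Rational(1, 3583)) = Rational(7691, 3583)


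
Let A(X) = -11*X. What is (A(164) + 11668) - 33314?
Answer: -23450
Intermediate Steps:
(A(164) + 11668) - 33314 = (-11*164 + 11668) - 33314 = (-1804 + 11668) - 33314 = 9864 - 33314 = -23450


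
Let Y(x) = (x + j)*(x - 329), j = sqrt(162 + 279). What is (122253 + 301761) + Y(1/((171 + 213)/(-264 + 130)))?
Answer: 15380125321/36864 ≈ 4.1721e+5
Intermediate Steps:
j = 21 (j = sqrt(441) = 21)
Y(x) = (-329 + x)*(21 + x) (Y(x) = (x + 21)*(x - 329) = (21 + x)*(-329 + x) = (-329 + x)*(21 + x))
(122253 + 301761) + Y(1/((171 + 213)/(-264 + 130))) = (122253 + 301761) + (-6909 + (1/((171 + 213)/(-264 + 130)))**2 - 308*(-264 + 130)/(171 + 213)) = 424014 + (-6909 + (1/(384/(-134)))**2 - 308/(384/(-134))) = 424014 + (-6909 + (1/(384*(-1/134)))**2 - 308/(384*(-1/134))) = 424014 + (-6909 + (1/(-192/67))**2 - 308/(-192/67)) = 424014 + (-6909 + (-67/192)**2 - 308*(-67/192)) = 424014 + (-6909 + 4489/36864 + 5159/48) = 424014 - 250726775/36864 = 15380125321/36864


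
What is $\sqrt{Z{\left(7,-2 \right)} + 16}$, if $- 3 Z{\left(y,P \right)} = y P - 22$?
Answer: $2 \sqrt{7} \approx 5.2915$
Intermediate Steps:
$Z{\left(y,P \right)} = \frac{22}{3} - \frac{P y}{3}$ ($Z{\left(y,P \right)} = - \frac{y P - 22}{3} = - \frac{P y - 22}{3} = - \frac{-22 + P y}{3} = \frac{22}{3} - \frac{P y}{3}$)
$\sqrt{Z{\left(7,-2 \right)} + 16} = \sqrt{\left(\frac{22}{3} - \left(- \frac{2}{3}\right) 7\right) + 16} = \sqrt{\left(\frac{22}{3} + \frac{14}{3}\right) + 16} = \sqrt{12 + 16} = \sqrt{28} = 2 \sqrt{7}$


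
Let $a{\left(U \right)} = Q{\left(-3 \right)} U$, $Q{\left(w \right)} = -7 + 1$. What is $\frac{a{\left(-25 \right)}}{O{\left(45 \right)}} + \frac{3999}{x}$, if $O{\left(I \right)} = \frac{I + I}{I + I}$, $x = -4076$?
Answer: $\frac{607401}{4076} \approx 149.02$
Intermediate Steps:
$O{\left(I \right)} = 1$ ($O{\left(I \right)} = \frac{2 I}{2 I} = 2 I \frac{1}{2 I} = 1$)
$Q{\left(w \right)} = -6$
$a{\left(U \right)} = - 6 U$
$\frac{a{\left(-25 \right)}}{O{\left(45 \right)}} + \frac{3999}{x} = \frac{\left(-6\right) \left(-25\right)}{1} + \frac{3999}{-4076} = 150 \cdot 1 + 3999 \left(- \frac{1}{4076}\right) = 150 - \frac{3999}{4076} = \frac{607401}{4076}$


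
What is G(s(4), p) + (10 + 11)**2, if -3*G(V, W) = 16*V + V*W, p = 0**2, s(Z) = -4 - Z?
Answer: 1451/3 ≈ 483.67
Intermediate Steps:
p = 0
G(V, W) = -16*V/3 - V*W/3 (G(V, W) = -(16*V + V*W)/3 = -16*V/3 - V*W/3)
G(s(4), p) + (10 + 11)**2 = -(-4 - 1*4)*(16 + 0)/3 + (10 + 11)**2 = -1/3*(-4 - 4)*16 + 21**2 = -1/3*(-8)*16 + 441 = 128/3 + 441 = 1451/3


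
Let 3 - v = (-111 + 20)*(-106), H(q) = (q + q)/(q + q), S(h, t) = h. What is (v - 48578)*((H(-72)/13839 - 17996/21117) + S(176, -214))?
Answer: -331115060920509/32470907 ≈ -1.0197e+7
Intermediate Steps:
H(q) = 1 (H(q) = (2*q)/((2*q)) = (2*q)*(1/(2*q)) = 1)
v = -9643 (v = 3 - (-111 + 20)*(-106) = 3 - (-91)*(-106) = 3 - 1*9646 = 3 - 9646 = -9643)
(v - 48578)*((H(-72)/13839 - 17996/21117) + S(176, -214)) = (-9643 - 48578)*((1/13839 - 17996/21117) + 176) = -58221*((1*(1/13839) - 17996*1/21117) + 176) = -58221*((1/13839 - 17996/21117) + 176) = -58221*(-27669503/32470907 + 176) = -58221*5687210129/32470907 = -331115060920509/32470907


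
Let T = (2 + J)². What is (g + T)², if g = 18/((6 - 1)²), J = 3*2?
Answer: 2617924/625 ≈ 4188.7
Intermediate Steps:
J = 6
g = 18/25 (g = 18/(5²) = 18/25 ≈ 0.72000)
T = 64 (T = (2 + 6)² = 8² = 64)
(g + T)² = (18/25 + 64)² = (1618/25)² = 2617924/625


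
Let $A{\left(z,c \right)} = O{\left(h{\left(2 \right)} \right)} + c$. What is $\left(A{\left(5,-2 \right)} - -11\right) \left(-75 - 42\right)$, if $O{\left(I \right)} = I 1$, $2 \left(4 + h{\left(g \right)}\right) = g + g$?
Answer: $-819$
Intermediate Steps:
$h{\left(g \right)} = -4 + g$ ($h{\left(g \right)} = -4 + \frac{g + g}{2} = -4 + \frac{2 g}{2} = -4 + g$)
$O{\left(I \right)} = I$
$A{\left(z,c \right)} = -2 + c$ ($A{\left(z,c \right)} = \left(-4 + 2\right) + c = -2 + c$)
$\left(A{\left(5,-2 \right)} - -11\right) \left(-75 - 42\right) = \left(\left(-2 - 2\right) - -11\right) \left(-75 - 42\right) = \left(-4 + 11\right) \left(-117\right) = 7 \left(-117\right) = -819$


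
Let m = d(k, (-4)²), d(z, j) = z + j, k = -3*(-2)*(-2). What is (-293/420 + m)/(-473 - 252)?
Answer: -1387/304500 ≈ -0.0045550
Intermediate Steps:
k = -12 (k = 6*(-2) = -12)
d(z, j) = j + z
m = 4 (m = (-4)² - 12 = 16 - 12 = 4)
(-293/420 + m)/(-473 - 252) = (-293/420 + 4)/(-473 - 252) = (-293*1/420 + 4)/(-725) = (-293/420 + 4)*(-1/725) = (1387/420)*(-1/725) = -1387/304500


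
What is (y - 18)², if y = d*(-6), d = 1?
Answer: 576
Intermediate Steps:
y = -6 (y = 1*(-6) = -6)
(y - 18)² = (-6 - 18)² = (-24)² = 576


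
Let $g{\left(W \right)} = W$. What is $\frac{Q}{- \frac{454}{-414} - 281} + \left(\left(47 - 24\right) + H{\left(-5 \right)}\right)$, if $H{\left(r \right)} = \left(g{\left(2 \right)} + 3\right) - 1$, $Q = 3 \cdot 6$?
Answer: $\frac{780327}{28970} \approx 26.936$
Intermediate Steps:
$Q = 18$
$H{\left(r \right)} = 4$ ($H{\left(r \right)} = \left(2 + 3\right) - 1 = 5 - 1 = 4$)
$\frac{Q}{- \frac{454}{-414} - 281} + \left(\left(47 - 24\right) + H{\left(-5 \right)}\right) = \frac{1}{- \frac{454}{-414} - 281} \cdot 18 + \left(\left(47 - 24\right) + 4\right) = \frac{1}{\left(-454\right) \left(- \frac{1}{414}\right) - 281} \cdot 18 + \left(23 + 4\right) = \frac{1}{\frac{227}{207} - 281} \cdot 18 + 27 = \frac{1}{- \frac{57940}{207}} \cdot 18 + 27 = \left(- \frac{207}{57940}\right) 18 + 27 = - \frac{1863}{28970} + 27 = \frac{780327}{28970}$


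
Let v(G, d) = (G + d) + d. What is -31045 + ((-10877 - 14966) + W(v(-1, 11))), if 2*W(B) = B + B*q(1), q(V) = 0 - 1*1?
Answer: -56888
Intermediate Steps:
q(V) = -1 (q(V) = 0 - 1 = -1)
v(G, d) = G + 2*d
W(B) = 0 (W(B) = (B + B*(-1))/2 = (B - B)/2 = (½)*0 = 0)
-31045 + ((-10877 - 14966) + W(v(-1, 11))) = -31045 + ((-10877 - 14966) + 0) = -31045 + (-25843 + 0) = -31045 - 25843 = -56888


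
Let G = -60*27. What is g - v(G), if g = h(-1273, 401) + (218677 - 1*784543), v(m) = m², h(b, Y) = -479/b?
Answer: -4061208139/1273 ≈ -3.1903e+6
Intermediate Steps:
G = -1620
g = -720346939/1273 (g = -479/(-1273) + (218677 - 1*784543) = -479*(-1/1273) + (218677 - 784543) = 479/1273 - 565866 = -720346939/1273 ≈ -5.6587e+5)
g - v(G) = -720346939/1273 - 1*(-1620)² = -720346939/1273 - 1*2624400 = -720346939/1273 - 2624400 = -4061208139/1273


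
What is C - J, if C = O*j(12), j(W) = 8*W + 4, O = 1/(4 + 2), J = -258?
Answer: 824/3 ≈ 274.67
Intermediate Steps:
O = ⅙ (O = 1/6 = ⅙ ≈ 0.16667)
j(W) = 4 + 8*W
C = 50/3 (C = (4 + 8*12)/6 = (4 + 96)/6 = (⅙)*100 = 50/3 ≈ 16.667)
C - J = 50/3 - 1*(-258) = 50/3 + 258 = 824/3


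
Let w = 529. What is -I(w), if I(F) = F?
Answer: -529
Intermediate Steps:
-I(w) = -1*529 = -529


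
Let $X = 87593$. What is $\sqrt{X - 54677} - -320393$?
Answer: $320393 + 2 \sqrt{8229} \approx 3.2057 \cdot 10^{5}$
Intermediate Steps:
$\sqrt{X - 54677} - -320393 = \sqrt{87593 - 54677} - -320393 = \sqrt{32916} + 320393 = 2 \sqrt{8229} + 320393 = 320393 + 2 \sqrt{8229}$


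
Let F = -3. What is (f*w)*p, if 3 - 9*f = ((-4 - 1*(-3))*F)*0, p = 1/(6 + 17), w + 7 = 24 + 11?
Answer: 28/69 ≈ 0.40580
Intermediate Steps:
w = 28 (w = -7 + (24 + 11) = -7 + 35 = 28)
p = 1/23 ≈ 0.043478
f = ⅓ (f = ⅓ - (-4 - 1*(-3))*(-3)*0/9 = ⅓ - (-4 + 3)*(-3)*0/9 = ⅓ - (-1*(-3))*0/9 = ⅓ - 0/3 = ⅓ - ⅑*0 = ⅓ + 0 = ⅓ ≈ 0.33333)
(f*w)*p = ((⅓)*28)*(1/23) = (28/3)*(1/23) = 28/69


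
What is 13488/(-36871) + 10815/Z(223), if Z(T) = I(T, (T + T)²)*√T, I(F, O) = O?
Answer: -13488/36871 + 10815*√223/44358268 ≈ -0.36217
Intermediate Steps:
Z(T) = 4*T^(5/2) (Z(T) = (T + T)²*√T = (2*T)²*√T = (4*T²)*√T = 4*T^(5/2))
13488/(-36871) + 10815/Z(223) = 13488/(-36871) + 10815/((4*223^(5/2))) = 13488*(-1/36871) + 10815/((4*(49729*√223))) = -13488/36871 + 10815/((198916*√223)) = -13488/36871 + 10815*(√223/44358268) = -13488/36871 + 10815*√223/44358268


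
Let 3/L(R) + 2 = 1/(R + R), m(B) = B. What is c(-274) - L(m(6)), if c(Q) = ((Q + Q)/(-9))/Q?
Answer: 278/207 ≈ 1.3430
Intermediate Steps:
L(R) = 3/(-2 + 1/(2*R)) (L(R) = 3/(-2 + 1/(R + R)) = 3/(-2 + 1/(2*R)))
c(Q) = -2/9 (c(Q) = (-2*Q/9)/Q = -2/9)
c(-274) - L(m(6)) = -2/9 - (-6)*6/(-1 + 4*6) = -2/9 - (-6)*6/(-1 + 24) = -2/9 - (-6)*6/23 = -2/9 - 1*(-36/23) = -2/9 + 36/23 = 278/207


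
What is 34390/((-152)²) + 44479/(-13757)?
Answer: -14593147/8364256 ≈ -1.7447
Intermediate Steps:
34390/((-152)²) + 44479/(-13757) = 34390/23104 + 44479*(-1/13757) = 34390*(1/23104) - 44479/13757 = 905/608 - 44479/13757 = -14593147/8364256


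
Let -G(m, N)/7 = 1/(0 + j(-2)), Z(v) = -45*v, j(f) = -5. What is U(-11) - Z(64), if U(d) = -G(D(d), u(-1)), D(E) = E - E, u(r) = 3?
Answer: 14393/5 ≈ 2878.6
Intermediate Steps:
D(E) = 0
G(m, N) = 7/5 (G(m, N) = -7/(0 - 5) = -7/(-5) = -7*(-⅕) = 7/5)
U(d) = -7/5 (U(d) = -1*7/5 = -7/5)
U(-11) - Z(64) = -7/5 - (-45)*64 = -7/5 - 1*(-2880) = -7/5 + 2880 = 14393/5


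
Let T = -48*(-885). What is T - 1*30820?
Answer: 11660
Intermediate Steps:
T = 42480
T - 1*30820 = 42480 - 1*30820 = 42480 - 30820 = 11660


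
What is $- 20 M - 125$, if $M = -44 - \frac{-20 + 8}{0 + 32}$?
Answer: $\frac{1495}{2} \approx 747.5$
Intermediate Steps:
$M = - \frac{349}{8}$ ($M = -44 - - \frac{12}{32} = -44 - \left(-12\right) \frac{1}{32} = -44 - - \frac{3}{8} = -44 + \frac{3}{8} = - \frac{349}{8} \approx -43.625$)
$- 20 M - 125 = \left(-20\right) \left(- \frac{349}{8}\right) - 125 = \frac{1745}{2} - 125 = \frac{1495}{2}$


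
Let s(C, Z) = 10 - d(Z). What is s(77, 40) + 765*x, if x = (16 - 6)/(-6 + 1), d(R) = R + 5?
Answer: -1565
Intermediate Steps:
d(R) = 5 + R
x = -2 (x = 10/(-5) = 10*(-1/5) = -2)
s(C, Z) = 5 - Z (s(C, Z) = 10 - (5 + Z) = 10 + (-5 - Z) = 5 - Z)
s(77, 40) + 765*x = (5 - 1*40) + 765*(-2) = (5 - 40) - 1530 = -35 - 1530 = -1565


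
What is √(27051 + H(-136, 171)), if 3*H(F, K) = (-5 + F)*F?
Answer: √33443 ≈ 182.87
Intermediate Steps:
H(F, K) = F*(-5 + F)/3 (H(F, K) = ((-5 + F)*F)/3 = (F*(-5 + F))/3 = F*(-5 + F)/3)
√(27051 + H(-136, 171)) = √(27051 + (⅓)*(-136)*(-5 - 136)) = √(27051 + (⅓)*(-136)*(-141)) = √(27051 + 6392) = √33443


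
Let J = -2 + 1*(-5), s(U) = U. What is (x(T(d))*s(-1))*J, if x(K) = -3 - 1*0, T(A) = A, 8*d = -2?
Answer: -21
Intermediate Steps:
d = -¼ (d = (⅛)*(-2) = -¼ ≈ -0.25000)
J = -7 (J = -2 - 5 = -7)
x(K) = -3 (x(K) = -3 + 0 = -3)
(x(T(d))*s(-1))*J = -3*(-1)*(-7) = 3*(-7) = -21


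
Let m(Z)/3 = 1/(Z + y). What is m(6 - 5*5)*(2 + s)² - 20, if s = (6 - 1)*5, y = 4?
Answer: -829/5 ≈ -165.80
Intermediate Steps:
s = 25 (s = 5*5 = 25)
m(Z) = 3/(4 + Z) (m(Z) = 3/(Z + 4) = 3/(4 + Z))
m(6 - 5*5)*(2 + s)² - 20 = (3/(4 + (6 - 5*5)))*(2 + 25)² - 20 = (3/(4 + (6 - 25)))*27² - 20 = (3/(4 - 19))*729 - 20 = (3/(-15))*729 - 20 = (3*(-1/15))*729 - 20 = -⅕*729 - 20 = -729/5 - 20 = -829/5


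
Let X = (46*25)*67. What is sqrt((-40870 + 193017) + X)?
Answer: sqrt(229197) ≈ 478.75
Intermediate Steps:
X = 77050 (X = 1150*67 = 77050)
sqrt((-40870 + 193017) + X) = sqrt((-40870 + 193017) + 77050) = sqrt(152147 + 77050) = sqrt(229197)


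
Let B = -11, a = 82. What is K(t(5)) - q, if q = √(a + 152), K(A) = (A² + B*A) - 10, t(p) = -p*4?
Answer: 610 - 3*√26 ≈ 594.70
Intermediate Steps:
t(p) = -4*p
K(A) = -10 + A² - 11*A (K(A) = (A² - 11*A) - 10 = -10 + A² - 11*A)
q = 3*√26 (q = √(82 + 152) = √234 = 3*√26 ≈ 15.297)
K(t(5)) - q = (-10 + (-4*5)² - (-44)*5) - 3*√26 = (-10 + (-20)² - 11*(-20)) - 3*√26 = (-10 + 400 + 220) - 3*√26 = 610 - 3*√26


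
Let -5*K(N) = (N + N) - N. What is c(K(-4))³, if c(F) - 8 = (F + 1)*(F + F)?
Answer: 20123648/15625 ≈ 1287.9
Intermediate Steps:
K(N) = -N/5 (K(N) = -((N + N) - N)/5 = -(2*N - N)/5 = -N/5)
c(F) = 8 + 2*F*(1 + F) (c(F) = 8 + (F + 1)*(F + F) = 8 + (1 + F)*(2*F) = 8 + 2*F*(1 + F))
c(K(-4))³ = (8 + 2*(-⅕*(-4)) + 2*(-⅕*(-4))²)³ = (8 + 2*(⅘) + 2*(⅘)²)³ = (8 + 8/5 + 2*(16/25))³ = (8 + 8/5 + 32/25)³ = (272/25)³ = 20123648/15625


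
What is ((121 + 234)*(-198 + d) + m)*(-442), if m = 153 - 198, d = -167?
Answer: 57292040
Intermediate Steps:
m = -45
((121 + 234)*(-198 + d) + m)*(-442) = ((121 + 234)*(-198 - 167) - 45)*(-442) = (355*(-365) - 45)*(-442) = (-129575 - 45)*(-442) = -129620*(-442) = 57292040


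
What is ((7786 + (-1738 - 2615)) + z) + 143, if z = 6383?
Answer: 9959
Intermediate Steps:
((7786 + (-1738 - 2615)) + z) + 143 = ((7786 + (-1738 - 2615)) + 6383) + 143 = ((7786 - 4353) + 6383) + 143 = (3433 + 6383) + 143 = 9816 + 143 = 9959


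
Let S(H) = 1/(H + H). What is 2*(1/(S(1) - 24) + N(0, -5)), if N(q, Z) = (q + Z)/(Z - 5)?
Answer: 43/47 ≈ 0.91489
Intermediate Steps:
N(q, Z) = (Z + q)/(-5 + Z)
S(H) = 1/(2*H)
2*(1/(S(1) - 24) + N(0, -5)) = 2*(1/((½)/1 - 24) + (-5 + 0)/(-5 - 5)) = 2*(1/((½)*1 - 24) - 5/(-10)) = 2*(1/(½ - 24) - ⅒*(-5)) = 2*(1/(-47/2) + ½) = 2*(-2/47 + ½) = 2*(43/94) = 43/47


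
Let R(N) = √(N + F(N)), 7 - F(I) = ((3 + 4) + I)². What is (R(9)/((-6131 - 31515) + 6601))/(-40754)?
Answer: 2*I*√15/632603965 ≈ 1.2245e-8*I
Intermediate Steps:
F(I) = 7 - (7 + I)² (F(I) = 7 - ((3 + 4) + I)² = 7 - (7 + I)²)
R(N) = √(7 + N - (7 + N)²) (R(N) = √(N + (7 - (7 + N)²)) = √(7 + N - (7 + N)²))
(R(9)/((-6131 - 31515) + 6601))/(-40754) = (√(7 + 9 - (7 + 9)²)/((-6131 - 31515) + 6601))/(-40754) = (√(7 + 9 - 1*16²)/(-37646 + 6601))*(-1/40754) = (√(7 + 9 - 1*256)/(-31045))*(-1/40754) = (√(7 + 9 - 256)*(-1/31045))*(-1/40754) = (√(-240)*(-1/31045))*(-1/40754) = ((4*I*√15)*(-1/31045))*(-1/40754) = -4*I*√15/31045*(-1/40754) = 2*I*√15/632603965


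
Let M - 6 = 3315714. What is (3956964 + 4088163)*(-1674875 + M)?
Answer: 13200806412315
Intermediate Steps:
M = 3315720 (M = 6 + 3315714 = 3315720)
(3956964 + 4088163)*(-1674875 + M) = (3956964 + 4088163)*(-1674875 + 3315720) = 8045127*1640845 = 13200806412315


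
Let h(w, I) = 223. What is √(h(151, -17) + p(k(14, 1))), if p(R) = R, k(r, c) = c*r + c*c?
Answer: √238 ≈ 15.427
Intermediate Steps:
k(r, c) = c² + c*r (k(r, c) = c*r + c² = c² + c*r)
√(h(151, -17) + p(k(14, 1))) = √(223 + 1*(1 + 14)) = √(223 + 1*15) = √(223 + 15) = √238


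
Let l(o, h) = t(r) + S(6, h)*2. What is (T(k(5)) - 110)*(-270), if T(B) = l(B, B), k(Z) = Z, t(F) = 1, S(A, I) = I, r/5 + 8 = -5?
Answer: 26730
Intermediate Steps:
r = -65 (r = -40 + 5*(-5) = -40 - 25 = -65)
l(o, h) = 1 + 2*h (l(o, h) = 1 + h*2 = 1 + 2*h)
T(B) = 1 + 2*B
(T(k(5)) - 110)*(-270) = ((1 + 2*5) - 110)*(-270) = ((1 + 10) - 110)*(-270) = (11 - 110)*(-270) = -99*(-270) = 26730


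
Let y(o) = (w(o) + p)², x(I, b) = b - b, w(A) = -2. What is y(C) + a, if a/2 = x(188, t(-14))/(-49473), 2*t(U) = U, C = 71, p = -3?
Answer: 25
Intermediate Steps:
t(U) = U/2
x(I, b) = 0
a = 0 (a = 2*(0/(-49473)) = 2*(0*(-1/49473)) = 2*0 = 0)
y(o) = 25 (y(o) = (-2 - 3)² = (-5)² = 25)
y(C) + a = 25 + 0 = 25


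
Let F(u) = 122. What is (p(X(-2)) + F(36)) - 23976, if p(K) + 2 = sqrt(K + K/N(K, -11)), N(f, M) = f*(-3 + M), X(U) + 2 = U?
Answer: -23856 + I*sqrt(798)/14 ≈ -23856.0 + 2.0178*I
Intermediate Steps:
X(U) = -2 + U
p(K) = -2 + sqrt(-1/14 + K) (p(K) = -2 + sqrt(K + K/((K*(-3 - 11)))) = -2 + sqrt(K + K/((K*(-14)))) = -2 + sqrt(K + K/((-14*K))) = -2 + sqrt(K + K*(-1/(14*K))) = -2 + sqrt(K - 1/14) = -2 + sqrt(-1/14 + K))
(p(X(-2)) + F(36)) - 23976 = ((-2 + sqrt(-14 + 196*(-2 - 2))/14) + 122) - 23976 = ((-2 + sqrt(-14 + 196*(-4))/14) + 122) - 23976 = ((-2 + sqrt(-14 - 784)/14) + 122) - 23976 = ((-2 + sqrt(-798)/14) + 122) - 23976 = ((-2 + (I*sqrt(798))/14) + 122) - 23976 = ((-2 + I*sqrt(798)/14) + 122) - 23976 = (120 + I*sqrt(798)/14) - 23976 = -23856 + I*sqrt(798)/14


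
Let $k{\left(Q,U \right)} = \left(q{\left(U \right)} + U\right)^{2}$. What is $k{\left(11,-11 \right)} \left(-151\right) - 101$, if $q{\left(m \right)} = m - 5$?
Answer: $-110180$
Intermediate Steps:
$q{\left(m \right)} = -5 + m$
$k{\left(Q,U \right)} = \left(-5 + 2 U\right)^{2}$ ($k{\left(Q,U \right)} = \left(\left(-5 + U\right) + U\right)^{2} = \left(-5 + 2 U\right)^{2}$)
$k{\left(11,-11 \right)} \left(-151\right) - 101 = \left(-5 + 2 \left(-11\right)\right)^{2} \left(-151\right) - 101 = \left(-5 - 22\right)^{2} \left(-151\right) - 101 = \left(-27\right)^{2} \left(-151\right) - 101 = 729 \left(-151\right) - 101 = -110079 - 101 = -110180$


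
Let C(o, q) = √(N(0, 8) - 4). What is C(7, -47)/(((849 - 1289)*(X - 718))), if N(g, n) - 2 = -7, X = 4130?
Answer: -3*I/1501280 ≈ -1.9983e-6*I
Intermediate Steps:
N(g, n) = -5 (N(g, n) = 2 - 7 = -5)
C(o, q) = 3*I (C(o, q) = √(-5 - 4) = √(-9) = 3*I)
C(7, -47)/(((849 - 1289)*(X - 718))) = (3*I)/(((849 - 1289)*(4130 - 718))) = (3*I)/((-440*3412)) = (3*I)/(-1501280) = (3*I)*(-1/1501280) = -3*I/1501280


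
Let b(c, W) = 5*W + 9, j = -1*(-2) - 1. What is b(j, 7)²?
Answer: 1936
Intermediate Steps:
j = 1 (j = 2 - 1 = 1)
b(c, W) = 9 + 5*W
b(j, 7)² = (9 + 5*7)² = (9 + 35)² = 44² = 1936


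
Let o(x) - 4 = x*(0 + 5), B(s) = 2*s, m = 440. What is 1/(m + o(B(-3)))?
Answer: 1/414 ≈ 0.0024155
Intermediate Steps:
o(x) = 4 + 5*x (o(x) = 4 + x*(0 + 5) = 4 + x*5 = 4 + 5*x)
1/(m + o(B(-3))) = 1/(440 + (4 + 5*(2*(-3)))) = 1/(440 + (4 + 5*(-6))) = 1/(440 + (4 - 30)) = 1/(440 - 26) = 1/414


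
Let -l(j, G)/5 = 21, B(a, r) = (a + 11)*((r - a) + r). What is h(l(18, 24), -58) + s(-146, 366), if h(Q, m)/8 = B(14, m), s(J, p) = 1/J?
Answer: -3796001/146 ≈ -26000.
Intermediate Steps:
B(a, r) = (11 + a)*(-a + 2*r)
l(j, G) = -105 (l(j, G) = -5*21 = -105)
h(Q, m) = -2800 + 400*m (h(Q, m) = 8*(-1*14² - 11*14 + 22*m + 2*14*m) = 8*(-1*196 - 154 + 22*m + 28*m) = 8*(-196 - 154 + 22*m + 28*m) = 8*(-350 + 50*m) = -2800 + 400*m)
h(l(18, 24), -58) + s(-146, 366) = (-2800 + 400*(-58)) + 1/(-146) = (-2800 - 23200) - 1/146 = -26000 - 1/146 = -3796001/146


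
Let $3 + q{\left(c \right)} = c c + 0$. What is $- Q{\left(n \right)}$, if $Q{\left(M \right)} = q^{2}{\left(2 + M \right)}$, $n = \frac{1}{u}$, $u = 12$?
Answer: $- \frac{37249}{20736} \approx -1.7963$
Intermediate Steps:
$q{\left(c \right)} = -3 + c^{2}$ ($q{\left(c \right)} = -3 + \left(c c + 0\right) = -3 + \left(c^{2} + 0\right) = -3 + c^{2}$)
$n = \frac{1}{12} \approx 0.083333$
$Q{\left(M \right)} = \left(-3 + \left(2 + M\right)^{2}\right)^{2}$
$- Q{\left(n \right)} = - \left(-3 + \left(2 + \frac{1}{12}\right)^{2}\right)^{2} = - \left(-3 + \left(\frac{25}{12}\right)^{2}\right)^{2} = - \left(-3 + \frac{625}{144}\right)^{2} = - \left(\frac{193}{144}\right)^{2} = \left(-1\right) \frac{37249}{20736} = - \frac{37249}{20736}$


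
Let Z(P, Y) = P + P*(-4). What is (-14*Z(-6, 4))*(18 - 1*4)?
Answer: -3528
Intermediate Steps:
Z(P, Y) = -3*P (Z(P, Y) = P - 4*P = -3*P)
(-14*Z(-6, 4))*(18 - 1*4) = (-(-42)*(-6))*(18 - 1*4) = (-14*18)*(18 - 4) = -252*14 = -3528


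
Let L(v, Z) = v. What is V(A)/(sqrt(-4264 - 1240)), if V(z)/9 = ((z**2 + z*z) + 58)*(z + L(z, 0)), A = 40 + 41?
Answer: -2402055*I*sqrt(86)/86 ≈ -2.5902e+5*I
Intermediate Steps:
A = 81
V(z) = 18*z*(58 + 2*z**2) (V(z) = 9*(((z**2 + z*z) + 58)*(z + z)) = 9*(((z**2 + z**2) + 58)*(2*z)) = 9*((2*z**2 + 58)*(2*z)) = 9*((58 + 2*z**2)*(2*z)) = 9*(2*z*(58 + 2*z**2)) = 18*z*(58 + 2*z**2))
V(A)/(sqrt(-4264 - 1240)) = (36*81*(29 + 81**2))/(sqrt(-4264 - 1240)) = (36*81*(29 + 6561))/(sqrt(-5504)) = (36*81*6590)/((8*I*sqrt(86))) = 19216440*(-I*sqrt(86)/688) = -2402055*I*sqrt(86)/86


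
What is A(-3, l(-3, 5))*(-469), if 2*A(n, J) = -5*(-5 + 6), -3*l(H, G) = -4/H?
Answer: 2345/2 ≈ 1172.5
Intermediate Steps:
l(H, G) = 4/(3*H) (l(H, G) = -(-4)/(3*H) = 4/(3*H))
A(n, J) = -5/2 (A(n, J) = (-5*(-5 + 6))/2 = (-5*1)/2 = (½)*(-5) = -5/2)
A(-3, l(-3, 5))*(-469) = -5/2*(-469) = 2345/2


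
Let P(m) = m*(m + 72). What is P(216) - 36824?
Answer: 25384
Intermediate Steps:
P(m) = m*(72 + m)
P(216) - 36824 = 216*(72 + 216) - 36824 = 216*288 - 36824 = 62208 - 36824 = 25384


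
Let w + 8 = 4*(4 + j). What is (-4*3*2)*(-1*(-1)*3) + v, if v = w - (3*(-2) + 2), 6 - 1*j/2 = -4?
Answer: 20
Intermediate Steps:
j = 20 (j = 12 - 2*(-4) = 12 + 8 = 20)
w = 88 (w = -8 + 4*(4 + 20) = -8 + 4*24 = -8 + 96 = 88)
v = 92 (v = 88 - (3*(-2) + 2) = 88 - (-6 + 2) = 88 - 1*(-4) = 88 + 4 = 92)
(-4*3*2)*(-1*(-1)*3) + v = (-4*3*2)*(-1*(-1)*3) + 92 = (-12*2)*(1*3) + 92 = -24*3 + 92 = -72 + 92 = 20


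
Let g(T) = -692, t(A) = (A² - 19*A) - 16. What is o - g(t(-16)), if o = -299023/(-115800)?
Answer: 80432623/115800 ≈ 694.58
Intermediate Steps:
t(A) = -16 + A² - 19*A
o = 299023/115800 (o = -299023*(-1/115800) = 299023/115800 ≈ 2.5822)
o - g(t(-16)) = 299023/115800 - 1*(-692) = 299023/115800 + 692 = 80432623/115800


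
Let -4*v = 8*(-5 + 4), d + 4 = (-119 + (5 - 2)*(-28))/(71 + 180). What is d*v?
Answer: -2414/251 ≈ -9.6175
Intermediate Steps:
d = -1207/251 (d = -4 + (-119 + (5 - 2)*(-28))/(71 + 180) = -4 + (-119 + 3*(-28))/251 = -4 + (-119 - 84)*(1/251) = -4 - 203*1/251 = -4 - 203/251 = -1207/251 ≈ -4.8088)
v = 2 (v = -2*(-5 + 4) = -2*(-1) = -¼*(-8) = 2)
d*v = -1207/251*2 = -2414/251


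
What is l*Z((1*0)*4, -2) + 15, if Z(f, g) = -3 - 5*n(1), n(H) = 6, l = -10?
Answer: 345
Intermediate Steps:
Z(f, g) = -33 (Z(f, g) = -3 - 5*6 = -3 - 30 = -33)
l*Z((1*0)*4, -2) + 15 = -10*(-33) + 15 = 330 + 15 = 345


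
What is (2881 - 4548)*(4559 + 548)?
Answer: -8513369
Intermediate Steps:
(2881 - 4548)*(4559 + 548) = -1667*5107 = -8513369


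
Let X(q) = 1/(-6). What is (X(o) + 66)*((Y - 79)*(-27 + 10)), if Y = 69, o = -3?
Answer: 33575/3 ≈ 11192.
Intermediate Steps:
X(q) = -1/6
(X(o) + 66)*((Y - 79)*(-27 + 10)) = (-1/6 + 66)*((69 - 79)*(-27 + 10)) = 395*(-10*(-17))/6 = (395/6)*170 = 33575/3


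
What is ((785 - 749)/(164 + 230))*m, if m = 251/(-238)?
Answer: -2259/23443 ≈ -0.096361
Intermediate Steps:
m = -251/238 (m = 251*(-1/238) = -251/238 ≈ -1.0546)
((785 - 749)/(164 + 230))*m = ((785 - 749)/(164 + 230))*(-251/238) = (36/394)*(-251/238) = (36*(1/394))*(-251/238) = (18/197)*(-251/238) = -2259/23443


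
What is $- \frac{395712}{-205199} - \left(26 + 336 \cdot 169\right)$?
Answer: $- \frac{11656959478}{205199} \approx -56808.0$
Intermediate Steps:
$- \frac{395712}{-205199} - \left(26 + 336 \cdot 169\right) = \left(-395712\right) \left(- \frac{1}{205199}\right) - \left(26 + 56784\right) = \frac{395712}{205199} - 56810 = - \frac{11656959478}{205199}$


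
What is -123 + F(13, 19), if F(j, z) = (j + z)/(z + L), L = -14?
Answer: -583/5 ≈ -116.60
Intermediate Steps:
F(j, z) = (j + z)/(-14 + z) (F(j, z) = (j + z)/(z - 14) = (j + z)/(-14 + z))
-123 + F(13, 19) = -123 + (13 + 19)/(-14 + 19) = -123 + 32/5 = -583/5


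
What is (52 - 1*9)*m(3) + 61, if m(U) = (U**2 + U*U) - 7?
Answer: 534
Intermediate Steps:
m(U) = -7 + 2*U**2 (m(U) = (U**2 + U**2) - 7 = 2*U**2 - 7 = -7 + 2*U**2)
(52 - 1*9)*m(3) + 61 = (52 - 1*9)*(-7 + 2*3**2) + 61 = (52 - 9)*(-7 + 2*9) + 61 = 43*(-7 + 18) + 61 = 43*11 + 61 = 473 + 61 = 534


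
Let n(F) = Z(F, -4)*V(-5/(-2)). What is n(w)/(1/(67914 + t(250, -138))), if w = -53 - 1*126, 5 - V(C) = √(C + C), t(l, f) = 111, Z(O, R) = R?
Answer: -1360500 + 272100*√5 ≈ -7.5207e+5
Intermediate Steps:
V(C) = 5 - √2*√C (V(C) = 5 - √(C + C) = 5 - √(2*C) = 5 - √2*√C)
w = -179 (w = -53 - 126 = -179)
n(F) = -20 + 4*√5 (n(F) = -4*(5 - √2*√(-5/(-2))) = -4*(5 - √2*√(-5*(-½))) = -4*(5 - √2*√(5/2)) = -4*(5 - √2*√10/2) = -4*(5 - √5) = -20 + 4*√5)
n(w)/(1/(67914 + t(250, -138))) = (-20 + 4*√5)/(1/(67914 + 111)) = (-20 + 4*√5)/(1/68025) = (-20 + 4*√5)*68025 = -1360500 + 272100*√5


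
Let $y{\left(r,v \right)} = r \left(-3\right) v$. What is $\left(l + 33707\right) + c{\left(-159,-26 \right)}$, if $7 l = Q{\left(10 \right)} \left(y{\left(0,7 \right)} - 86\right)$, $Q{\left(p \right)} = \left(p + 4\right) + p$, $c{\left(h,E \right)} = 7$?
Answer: $\frac{233934}{7} \approx 33419.0$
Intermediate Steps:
$y{\left(r,v \right)} = - 3 r v$
$Q{\left(p \right)} = 4 + 2 p$ ($Q{\left(p \right)} = \left(4 + p\right) + p = 4 + 2 p$)
$l = - \frac{2064}{7}$ ($l = \frac{\left(4 + 2 \cdot 10\right) \left(\left(-3\right) 0 \cdot 7 - 86\right)}{7} = \frac{\left(4 + 20\right) \left(0 - 86\right)}{7} = \frac{24 \left(-86\right)}{7} = \frac{1}{7} \left(-2064\right) = - \frac{2064}{7} \approx -294.86$)
$\left(l + 33707\right) + c{\left(-159,-26 \right)} = \left(- \frac{2064}{7} + 33707\right) + 7 = \frac{233885}{7} + 7 = \frac{233934}{7}$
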